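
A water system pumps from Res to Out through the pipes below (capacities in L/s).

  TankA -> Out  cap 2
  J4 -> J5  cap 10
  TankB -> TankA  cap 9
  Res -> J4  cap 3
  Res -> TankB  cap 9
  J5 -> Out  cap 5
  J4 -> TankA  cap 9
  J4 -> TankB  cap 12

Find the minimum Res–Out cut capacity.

Augment Res→J4→TankA→Out: bottleneck 2, flow now 2.
Augment Res→J4→J5→Out: bottleneck 1, flow now 3.
Augment Res→TankB→TankA→J4→J5→Out: bottleneck 2, flow now 5. (uses reverse residual edge)
No augmenting path remains; maximum flow = 5.
By max-flow min-cut, the minimum cut capacity equals the max flow.
In the residual graph, reachable from Res: {Res, TankB, TankA}.
Min-cut edges: Res→J4 (3), TankA→Out (2); capacity 3 + 2 = 5.

5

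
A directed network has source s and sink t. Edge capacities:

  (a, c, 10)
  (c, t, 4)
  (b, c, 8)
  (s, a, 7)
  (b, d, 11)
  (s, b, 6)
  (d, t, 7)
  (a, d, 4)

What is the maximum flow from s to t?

Augment s→a→c→t: bottleneck 4, flow now 4.
Augment s→a→d→t: bottleneck 3, flow now 7.
Augment s→b→d→t: bottleneck 4, flow now 11.
No augmenting path remains; maximum flow = 11.
In the residual graph, reachable from s: {s, a, b, c, d}.
Min-cut edges: c→t (4), d→t (7); capacity 4 + 7 = 11.
This cut is saturated, so no flow can exceed 11.

11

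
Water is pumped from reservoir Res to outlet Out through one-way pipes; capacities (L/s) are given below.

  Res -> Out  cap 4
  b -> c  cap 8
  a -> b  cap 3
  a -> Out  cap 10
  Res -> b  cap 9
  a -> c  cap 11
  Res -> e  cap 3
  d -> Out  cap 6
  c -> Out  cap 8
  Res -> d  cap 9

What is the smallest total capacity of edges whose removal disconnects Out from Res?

18

Augment Res→Out: bottleneck 4, flow now 4.
Augment Res→d→Out: bottleneck 6, flow now 10.
Augment Res→b→c→Out: bottleneck 8, flow now 18.
No augmenting path remains; maximum flow = 18.
By max-flow min-cut, the minimum cut capacity equals the max flow.
In the residual graph, reachable from Res: {Res, b, d, e}.
Min-cut edges: Res→Out (4), b→c (8), d→Out (6); capacity 4 + 8 + 6 = 18.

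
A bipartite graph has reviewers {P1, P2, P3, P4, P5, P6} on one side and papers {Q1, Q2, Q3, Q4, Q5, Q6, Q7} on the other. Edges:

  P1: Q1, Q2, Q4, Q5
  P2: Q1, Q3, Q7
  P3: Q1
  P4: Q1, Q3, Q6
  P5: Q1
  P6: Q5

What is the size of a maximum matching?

5

Unit-capacity flow: source→left, listed edges, right→sink; max matching = max flow.
Augmenting path P1→Q1 (+1); matched 1.
Augmenting path P2→Q3 (+1); matched 2.
Augmenting path P4→Q6 (+1); matched 3.
Augmenting path P6→Q5 (+1); matched 4.
Augmenting path P3→Q1→P1→Q2 (+1); matched 5.
No augmenting path remains; maximum matching = 5.
König certificate: {P1, P2, P4, P6, Q1} is a vertex cover of size 5 (every listed pair touches it), so no matching can be larger.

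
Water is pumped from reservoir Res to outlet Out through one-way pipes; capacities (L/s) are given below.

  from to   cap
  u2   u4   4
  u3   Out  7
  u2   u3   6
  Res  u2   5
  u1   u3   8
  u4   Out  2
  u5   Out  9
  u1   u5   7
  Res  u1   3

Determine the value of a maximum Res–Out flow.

Augment Res→u1→u3→Out: bottleneck 3, flow now 3.
Augment Res→u2→u3→Out: bottleneck 4, flow now 7.
Augment Res→u2→u4→Out: bottleneck 1, flow now 8.
No augmenting path remains; maximum flow = 8.
In the residual graph, reachable from Res: {Res}.
Min-cut edges: Res→u1 (3), Res→u2 (5); capacity 3 + 5 = 8.
This cut is saturated, so no flow can exceed 8.

8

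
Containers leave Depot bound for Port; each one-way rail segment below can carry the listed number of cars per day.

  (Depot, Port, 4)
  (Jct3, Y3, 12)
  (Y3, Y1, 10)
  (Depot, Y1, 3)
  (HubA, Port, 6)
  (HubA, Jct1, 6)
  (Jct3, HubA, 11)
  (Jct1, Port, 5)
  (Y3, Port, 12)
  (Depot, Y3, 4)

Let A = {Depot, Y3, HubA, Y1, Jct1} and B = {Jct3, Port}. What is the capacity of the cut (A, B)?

Edges leaving {Depot, Y3, HubA, Y1, Jct1}: Depot→Port (4), Y3→Port (12), HubA→Port (6), Jct1→Port (5).
Cut capacity = 4 + 12 + 6 + 5 = 27.

27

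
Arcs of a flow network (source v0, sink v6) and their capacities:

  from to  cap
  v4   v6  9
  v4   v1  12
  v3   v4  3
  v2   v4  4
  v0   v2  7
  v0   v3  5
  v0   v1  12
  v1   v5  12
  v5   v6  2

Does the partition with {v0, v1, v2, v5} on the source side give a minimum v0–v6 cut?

Given cut capacity: 5 + 4 + 2 = 11.
Augment v0→v1→v5→v6: bottleneck 2, flow now 2.
Augment v0→v2→v4→v6: bottleneck 4, flow now 6.
Augment v0→v3→v4→v6: bottleneck 3, flow now 9.
No augmenting path remains; maximum flow = 9.
In the residual graph, reachable from v0: {v0, v1, v2, v3, v5}.
Min-cut edges: v2→v4 (4), v3→v4 (3), v5→v6 (2); capacity 4 + 3 + 2 = 9.
Cut capacity 11 exceeds the max flow 9, so it is not minimum.

No — its capacity is 11, but the minimum cut has capacity 9.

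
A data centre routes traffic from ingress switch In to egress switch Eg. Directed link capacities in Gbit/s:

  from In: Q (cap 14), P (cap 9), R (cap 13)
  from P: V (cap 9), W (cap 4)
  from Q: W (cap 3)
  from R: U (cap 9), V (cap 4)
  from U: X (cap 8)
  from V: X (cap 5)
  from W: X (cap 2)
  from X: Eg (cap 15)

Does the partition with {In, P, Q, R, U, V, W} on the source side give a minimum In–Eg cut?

Given cut capacity: 8 + 5 + 2 = 15.
Augment In→P→V→X→Eg: bottleneck 5, flow now 5.
Augment In→P→W→X→Eg: bottleneck 2, flow now 7.
Augment In→R→U→X→Eg: bottleneck 8, flow now 15.
No augmenting path remains; maximum flow = 15.
Cut capacity 15 equals the max flow, so it is a minimum cut.

Yes — it is a minimum cut (capacity 15).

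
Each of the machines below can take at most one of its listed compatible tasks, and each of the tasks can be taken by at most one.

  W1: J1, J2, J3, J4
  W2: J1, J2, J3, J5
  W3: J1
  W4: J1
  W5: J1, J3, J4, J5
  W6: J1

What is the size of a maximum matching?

Unit-capacity flow: source→left, listed edges, right→sink; max matching = max flow.
Augmenting path W1→J1 (+1); matched 1.
Augmenting path W2→J2 (+1); matched 2.
Augmenting path W5→J3 (+1); matched 3.
Augmenting path W3→J1→W1→J4 (+1); matched 4.
No augmenting path remains; maximum matching = 4.
König certificate: {W1, W2, W5, J1} is a vertex cover of size 4 (every listed pair touches it), so no matching can be larger.

4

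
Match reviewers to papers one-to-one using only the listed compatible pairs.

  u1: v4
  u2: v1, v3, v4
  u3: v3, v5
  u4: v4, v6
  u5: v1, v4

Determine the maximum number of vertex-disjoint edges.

Unit-capacity flow: source→left, listed edges, right→sink; max matching = max flow.
Augmenting path u1→v4 (+1); matched 1.
Augmenting path u2→v1 (+1); matched 2.
Augmenting path u3→v3 (+1); matched 3.
Augmenting path u4→v6 (+1); matched 4.
Augmenting path u5→v1→u2→v3→u3→v5 (+1); matched 5.
No augmenting path remains; maximum matching = 5.
König certificate: {u1, u2, u3, u4, u5} is a vertex cover of size 5 (every listed pair touches it), so no matching can be larger.

5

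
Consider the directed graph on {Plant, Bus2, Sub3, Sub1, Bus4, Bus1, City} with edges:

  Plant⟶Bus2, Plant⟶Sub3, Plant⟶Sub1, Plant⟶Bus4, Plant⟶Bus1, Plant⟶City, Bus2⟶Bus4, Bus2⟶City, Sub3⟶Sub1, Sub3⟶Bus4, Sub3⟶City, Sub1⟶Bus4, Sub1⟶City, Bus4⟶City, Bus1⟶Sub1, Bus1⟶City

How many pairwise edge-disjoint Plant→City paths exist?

6

Assign every edge capacity 1; by Menger, the answer equals the max flow.
Path Plant→City (+1); total 1.
Path Plant→Bus2→City (+1); total 2.
Path Plant→Sub3→City (+1); total 3.
Path Plant→Sub1→City (+1); total 4.
Path Plant→Bus4→City (+1); total 5.
Path Plant→Bus1→City (+1); total 6.
No residual Plant→City path; max flow = 6.
Certifying cut of size 6: {Plant→Bus1, Plant→Bus2, Plant→Bus4, Plant→City, Plant→Sub1, Plant→Sub3}.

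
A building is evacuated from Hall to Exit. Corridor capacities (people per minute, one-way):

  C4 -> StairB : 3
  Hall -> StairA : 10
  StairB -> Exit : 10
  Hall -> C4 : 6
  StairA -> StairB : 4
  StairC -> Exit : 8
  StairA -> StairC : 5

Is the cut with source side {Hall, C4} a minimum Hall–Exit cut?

Given cut capacity: 10 + 3 = 13.
Augment Hall→C4→StairB→Exit: bottleneck 3, flow now 3.
Augment Hall→StairA→StairC→Exit: bottleneck 5, flow now 8.
Augment Hall→StairA→StairB→Exit: bottleneck 4, flow now 12.
No augmenting path remains; maximum flow = 12.
In the residual graph, reachable from Hall: {Hall, C4, StairA}.
Min-cut edges: C4→StairB (3), StairA→StairC (5), StairA→StairB (4); capacity 3 + 5 + 4 = 12.
Cut capacity 13 exceeds the max flow 12, so it is not minimum.

No — its capacity is 13, but the minimum cut has capacity 12.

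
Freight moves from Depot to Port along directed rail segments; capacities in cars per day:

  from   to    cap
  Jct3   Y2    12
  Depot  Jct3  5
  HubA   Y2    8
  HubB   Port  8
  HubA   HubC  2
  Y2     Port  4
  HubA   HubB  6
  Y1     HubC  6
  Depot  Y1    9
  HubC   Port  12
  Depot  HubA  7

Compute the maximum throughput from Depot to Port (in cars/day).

Augment Depot→Jct3→Y2→Port: bottleneck 4, flow now 4.
Augment Depot→Y1→HubC→Port: bottleneck 6, flow now 10.
Augment Depot→HubA→HubC→Port: bottleneck 2, flow now 12.
Augment Depot→HubA→HubB→Port: bottleneck 5, flow now 17.
No augmenting path remains; maximum flow = 17.
In the residual graph, reachable from Depot: {Depot, Jct3, Y1, Y2}.
Min-cut edges: Depot→HubA (7), Y1→HubC (6), Y2→Port (4); capacity 7 + 6 + 4 = 17.
This cut is saturated, so no flow can exceed 17.

17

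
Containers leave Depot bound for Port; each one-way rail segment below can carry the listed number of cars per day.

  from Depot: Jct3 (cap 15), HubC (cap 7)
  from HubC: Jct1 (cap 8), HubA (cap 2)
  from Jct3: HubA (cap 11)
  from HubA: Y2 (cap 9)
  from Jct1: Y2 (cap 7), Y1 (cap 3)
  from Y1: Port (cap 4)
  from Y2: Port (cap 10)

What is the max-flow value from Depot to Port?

13

Augment Depot→HubC→HubA→Y2→Port: bottleneck 2, flow now 2.
Augment Depot→HubC→Jct1→Y1→Port: bottleneck 3, flow now 5.
Augment Depot→HubC→Jct1→Y2→Port: bottleneck 2, flow now 7.
Augment Depot→Jct3→HubA→Y2→Port: bottleneck 6, flow now 13.
No augmenting path remains; maximum flow = 13.
In the residual graph, reachable from Depot: {Depot, HubC, Jct3, HubA, Jct1, Y2}.
Min-cut edges: Jct1→Y1 (3), Y2→Port (10); capacity 3 + 10 = 13.
This cut is saturated, so no flow can exceed 13.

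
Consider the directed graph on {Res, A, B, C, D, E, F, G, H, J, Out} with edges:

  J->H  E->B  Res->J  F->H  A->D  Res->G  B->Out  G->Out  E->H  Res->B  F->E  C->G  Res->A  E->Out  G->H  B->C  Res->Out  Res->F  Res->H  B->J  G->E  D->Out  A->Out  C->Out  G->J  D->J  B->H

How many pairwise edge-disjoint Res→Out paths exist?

5

Assign every edge capacity 1; by Menger, the answer equals the max flow.
Path Res→Out (+1); total 1.
Path Res→A→Out (+1); total 2.
Path Res→B→Out (+1); total 3.
Path Res→G→Out (+1); total 4.
Path Res→F→E→Out (+1); total 5.
No residual Res→Out path; max flow = 5.
Certifying cut of size 5: {Res→A, Res→B, Res→F, Res→G, Res→Out}.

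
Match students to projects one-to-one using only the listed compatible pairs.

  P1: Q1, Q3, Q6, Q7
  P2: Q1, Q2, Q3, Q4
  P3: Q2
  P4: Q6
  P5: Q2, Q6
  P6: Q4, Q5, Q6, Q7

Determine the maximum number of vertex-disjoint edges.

Unit-capacity flow: source→left, listed edges, right→sink; max matching = max flow.
Augmenting path P1→Q1 (+1); matched 1.
Augmenting path P2→Q2 (+1); matched 2.
Augmenting path P4→Q6 (+1); matched 3.
Augmenting path P6→Q4 (+1); matched 4.
Augmenting path P3→Q2→P2→Q3 (+1); matched 5.
No augmenting path remains; maximum matching = 5.
König certificate: {P1, P2, P6, Q2, Q6} is a vertex cover of size 5 (every listed pair touches it), so no matching can be larger.

5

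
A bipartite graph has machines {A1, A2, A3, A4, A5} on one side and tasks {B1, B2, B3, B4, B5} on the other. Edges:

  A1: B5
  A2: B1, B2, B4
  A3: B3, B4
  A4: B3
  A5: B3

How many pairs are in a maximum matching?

4

Unit-capacity flow: source→left, listed edges, right→sink; max matching = max flow.
Augmenting path A1→B5 (+1); matched 1.
Augmenting path A2→B1 (+1); matched 2.
Augmenting path A3→B3 (+1); matched 3.
Augmenting path A4→B3→A3→B4 (+1); matched 4.
No augmenting path remains; maximum matching = 4.
König certificate: {A1, A2, A3, B3} is a vertex cover of size 4 (every listed pair touches it), so no matching can be larger.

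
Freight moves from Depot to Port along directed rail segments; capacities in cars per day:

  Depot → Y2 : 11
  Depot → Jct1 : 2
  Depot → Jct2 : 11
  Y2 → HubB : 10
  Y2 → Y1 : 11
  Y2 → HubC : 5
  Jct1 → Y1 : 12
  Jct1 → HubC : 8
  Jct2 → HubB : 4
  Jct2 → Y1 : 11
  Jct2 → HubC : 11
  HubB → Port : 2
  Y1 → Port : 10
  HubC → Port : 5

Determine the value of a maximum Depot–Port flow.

17

Augment Depot→Y2→HubB→Port: bottleneck 2, flow now 2.
Augment Depot→Y2→Y1→Port: bottleneck 9, flow now 11.
Augment Depot→Jct1→Y1→Port: bottleneck 1, flow now 12.
Augment Depot→Jct1→HubC→Port: bottleneck 1, flow now 13.
Augment Depot→Jct2→HubC→Port: bottleneck 4, flow now 17.
No augmenting path remains; maximum flow = 17.
In the residual graph, reachable from Depot: {Depot, Y2, Jct1, Jct2, HubB, Y1, HubC}.
Min-cut edges: HubB→Port (2), Y1→Port (10), HubC→Port (5); capacity 2 + 10 + 5 = 17.
This cut is saturated, so no flow can exceed 17.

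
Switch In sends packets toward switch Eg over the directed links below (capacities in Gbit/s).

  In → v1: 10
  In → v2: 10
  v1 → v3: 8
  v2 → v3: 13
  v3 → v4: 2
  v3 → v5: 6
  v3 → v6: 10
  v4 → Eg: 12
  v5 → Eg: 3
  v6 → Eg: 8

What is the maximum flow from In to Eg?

Augment In→v1→v3→v4→Eg: bottleneck 2, flow now 2.
Augment In→v1→v3→v5→Eg: bottleneck 3, flow now 5.
Augment In→v1→v3→v6→Eg: bottleneck 3, flow now 8.
Augment In→v2→v3→v6→Eg: bottleneck 5, flow now 13.
No augmenting path remains; maximum flow = 13.
In the residual graph, reachable from In: {In, v1, v2, v3, v5, v6}.
Min-cut edges: v3→v4 (2), v5→Eg (3), v6→Eg (8); capacity 2 + 3 + 8 = 13.
This cut is saturated, so no flow can exceed 13.

13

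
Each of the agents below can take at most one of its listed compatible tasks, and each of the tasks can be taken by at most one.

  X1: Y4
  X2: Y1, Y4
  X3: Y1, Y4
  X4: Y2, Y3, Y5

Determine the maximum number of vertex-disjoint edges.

3

Unit-capacity flow: source→left, listed edges, right→sink; max matching = max flow.
Augmenting path X1→Y4 (+1); matched 1.
Augmenting path X2→Y1 (+1); matched 2.
Augmenting path X4→Y2 (+1); matched 3.
No augmenting path remains; maximum matching = 3.
König certificate: {X4, Y1, Y4} is a vertex cover of size 3 (every listed pair touches it), so no matching can be larger.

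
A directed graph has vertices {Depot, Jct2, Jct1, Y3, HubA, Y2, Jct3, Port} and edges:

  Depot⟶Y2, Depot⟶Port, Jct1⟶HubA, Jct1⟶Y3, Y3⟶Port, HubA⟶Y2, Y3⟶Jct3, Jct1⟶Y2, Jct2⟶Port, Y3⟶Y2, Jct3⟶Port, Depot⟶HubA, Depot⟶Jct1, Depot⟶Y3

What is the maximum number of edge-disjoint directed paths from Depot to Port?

Assign every edge capacity 1; by Menger, the answer equals the max flow.
Path Depot→Port (+1); total 1.
Path Depot→Y3→Port (+1); total 2.
Path Depot→Jct1→Y3→Jct3→Port (+1); total 3.
No residual Depot→Port path; max flow = 3.
Certifying cut of size 3: {Depot→Jct1, Depot→Port, Depot→Y3}.

3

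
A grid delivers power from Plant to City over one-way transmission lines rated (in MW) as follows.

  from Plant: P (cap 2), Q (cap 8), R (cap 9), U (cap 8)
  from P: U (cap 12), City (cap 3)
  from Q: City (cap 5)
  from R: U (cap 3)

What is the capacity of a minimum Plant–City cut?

Augment Plant→P→City: bottleneck 2, flow now 2.
Augment Plant→Q→City: bottleneck 5, flow now 7.
No augmenting path remains; maximum flow = 7.
By max-flow min-cut, the minimum cut capacity equals the max flow.
In the residual graph, reachable from Plant: {Plant, Q, R, U}.
Min-cut edges: Plant→P (2), Q→City (5); capacity 2 + 5 = 7.

7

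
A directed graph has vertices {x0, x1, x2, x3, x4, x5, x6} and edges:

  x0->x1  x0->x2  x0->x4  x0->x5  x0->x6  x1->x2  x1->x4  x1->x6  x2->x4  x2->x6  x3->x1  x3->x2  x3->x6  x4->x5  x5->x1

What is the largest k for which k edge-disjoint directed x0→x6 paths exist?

Assign every edge capacity 1; by Menger, the answer equals the max flow.
Path x0→x6 (+1); total 1.
Path x0→x1→x6 (+1); total 2.
Path x0→x2→x6 (+1); total 3.
No residual x0→x6 path; max flow = 3.
Certifying cut of size 3: {x0→x6, x1→x6, x2→x6}.

3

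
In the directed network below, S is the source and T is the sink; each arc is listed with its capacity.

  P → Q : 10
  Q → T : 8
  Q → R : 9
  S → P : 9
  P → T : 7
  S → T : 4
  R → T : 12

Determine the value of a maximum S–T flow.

13

Augment S→T: bottleneck 4, flow now 4.
Augment S→P→T: bottleneck 7, flow now 11.
Augment S→P→Q→T: bottleneck 2, flow now 13.
No augmenting path remains; maximum flow = 13.
In the residual graph, reachable from S: {S}.
Min-cut edges: S→P (9), S→T (4); capacity 9 + 4 = 13.
This cut is saturated, so no flow can exceed 13.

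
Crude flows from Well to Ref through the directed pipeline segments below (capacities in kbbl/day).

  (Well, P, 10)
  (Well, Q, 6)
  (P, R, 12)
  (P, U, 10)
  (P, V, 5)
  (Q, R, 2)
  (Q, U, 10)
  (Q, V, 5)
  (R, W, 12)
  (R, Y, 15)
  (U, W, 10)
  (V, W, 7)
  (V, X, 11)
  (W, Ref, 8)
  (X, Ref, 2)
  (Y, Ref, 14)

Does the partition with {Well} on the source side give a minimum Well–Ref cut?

Yes — it is a minimum cut (capacity 16).

Given cut capacity: 10 + 6 = 16.
Augment Well→P→R→W→Ref: bottleneck 8, flow now 8.
Augment Well→P→R→Y→Ref: bottleneck 2, flow now 10.
Augment Well→Q→R→Y→Ref: bottleneck 2, flow now 12.
Augment Well→Q→V→X→Ref: bottleneck 2, flow now 14.
Augment Well→Q→U→W→R→Y→Ref: bottleneck 2, flow now 16. (uses reverse residual edge)
No augmenting path remains; maximum flow = 16.
Cut capacity 16 equals the max flow, so it is a minimum cut.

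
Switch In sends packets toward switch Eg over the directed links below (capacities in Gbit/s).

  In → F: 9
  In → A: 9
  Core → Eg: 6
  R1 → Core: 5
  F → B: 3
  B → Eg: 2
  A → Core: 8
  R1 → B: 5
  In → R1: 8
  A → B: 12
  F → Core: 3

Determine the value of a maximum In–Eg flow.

Augment In→F→Core→Eg: bottleneck 3, flow now 3.
Augment In→F→B→Eg: bottleneck 2, flow now 5.
Augment In→A→Core→Eg: bottleneck 3, flow now 8.
No augmenting path remains; maximum flow = 8.
In the residual graph, reachable from In: {In, F, A, R1, Core, B}.
Min-cut edges: Core→Eg (6), B→Eg (2); capacity 6 + 2 = 8.
This cut is saturated, so no flow can exceed 8.

8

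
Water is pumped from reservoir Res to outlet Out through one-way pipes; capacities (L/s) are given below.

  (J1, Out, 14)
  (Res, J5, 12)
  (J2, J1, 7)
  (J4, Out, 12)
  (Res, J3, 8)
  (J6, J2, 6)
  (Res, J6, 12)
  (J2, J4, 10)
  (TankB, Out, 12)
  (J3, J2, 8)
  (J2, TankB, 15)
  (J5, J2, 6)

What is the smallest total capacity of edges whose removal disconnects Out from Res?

Augment Res→J5→J2→J4→Out: bottleneck 6, flow now 6.
Augment Res→J3→J2→J4→Out: bottleneck 4, flow now 10.
Augment Res→J3→J2→J1→Out: bottleneck 4, flow now 14.
Augment Res→J6→J2→J1→Out: bottleneck 3, flow now 17.
Augment Res→J6→J2→TankB→Out: bottleneck 3, flow now 20.
No augmenting path remains; maximum flow = 20.
By max-flow min-cut, the minimum cut capacity equals the max flow.
In the residual graph, reachable from Res: {Res, J5, J6}.
Min-cut edges: Res→J3 (8), J5→J2 (6), J6→J2 (6); capacity 8 + 6 + 6 = 20.

20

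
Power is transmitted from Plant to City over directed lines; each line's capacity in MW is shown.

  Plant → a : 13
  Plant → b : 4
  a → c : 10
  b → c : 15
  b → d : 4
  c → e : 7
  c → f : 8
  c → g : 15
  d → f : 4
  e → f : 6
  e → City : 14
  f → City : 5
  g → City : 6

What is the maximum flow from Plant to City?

Augment Plant→a→c→e→City: bottleneck 7, flow now 7.
Augment Plant→a→c→f→City: bottleneck 3, flow now 10.
Augment Plant→b→c→f→City: bottleneck 2, flow now 12.
Augment Plant→b→c→g→City: bottleneck 2, flow now 14.
No augmenting path remains; maximum flow = 14.
In the residual graph, reachable from Plant: {Plant, a}.
Min-cut edges: Plant→b (4), a→c (10); capacity 4 + 10 = 14.
This cut is saturated, so no flow can exceed 14.

14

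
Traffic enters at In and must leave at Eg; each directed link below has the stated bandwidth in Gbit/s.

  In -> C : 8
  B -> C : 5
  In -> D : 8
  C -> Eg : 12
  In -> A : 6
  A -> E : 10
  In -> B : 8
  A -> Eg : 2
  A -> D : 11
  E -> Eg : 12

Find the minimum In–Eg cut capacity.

Augment In→A→Eg: bottleneck 2, flow now 2.
Augment In→C→Eg: bottleneck 8, flow now 10.
Augment In→A→E→Eg: bottleneck 4, flow now 14.
Augment In→B→C→Eg: bottleneck 4, flow now 18.
No augmenting path remains; maximum flow = 18.
By max-flow min-cut, the minimum cut capacity equals the max flow.
In the residual graph, reachable from In: {In, B, C, D}.
Min-cut edges: In→A (6), C→Eg (12); capacity 6 + 12 = 18.

18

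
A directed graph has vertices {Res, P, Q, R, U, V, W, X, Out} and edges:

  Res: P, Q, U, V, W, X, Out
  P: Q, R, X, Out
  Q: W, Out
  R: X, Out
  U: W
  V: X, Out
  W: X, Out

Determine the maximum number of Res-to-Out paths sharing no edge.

5

Assign every edge capacity 1; by Menger, the answer equals the max flow.
Path Res→Out (+1); total 1.
Path Res→P→Out (+1); total 2.
Path Res→Q→Out (+1); total 3.
Path Res→V→Out (+1); total 4.
Path Res→W→Out (+1); total 5.
No residual Res→Out path; max flow = 5.
Certifying cut of size 5: {Res→Out, Res→P, Res→Q, Res→V, W→Out}.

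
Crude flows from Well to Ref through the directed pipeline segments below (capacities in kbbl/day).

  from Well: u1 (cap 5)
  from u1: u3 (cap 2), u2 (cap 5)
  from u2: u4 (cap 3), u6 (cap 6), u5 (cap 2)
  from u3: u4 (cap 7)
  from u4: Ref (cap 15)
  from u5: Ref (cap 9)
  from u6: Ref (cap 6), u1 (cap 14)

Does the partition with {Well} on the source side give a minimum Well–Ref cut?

Given cut capacity: 5 = 5.
Augment Well→u1→u2→u4→Ref: bottleneck 3, flow now 3.
Augment Well→u1→u2→u5→Ref: bottleneck 2, flow now 5.
No augmenting path remains; maximum flow = 5.
Cut capacity 5 equals the max flow, so it is a minimum cut.

Yes — it is a minimum cut (capacity 5).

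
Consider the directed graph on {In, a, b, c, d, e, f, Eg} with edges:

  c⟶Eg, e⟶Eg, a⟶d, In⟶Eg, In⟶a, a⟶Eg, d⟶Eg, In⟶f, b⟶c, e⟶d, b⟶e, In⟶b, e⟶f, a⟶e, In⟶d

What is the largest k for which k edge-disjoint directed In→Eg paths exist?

Assign every edge capacity 1; by Menger, the answer equals the max flow.
Path In→Eg (+1); total 1.
Path In→a→Eg (+1); total 2.
Path In→d→Eg (+1); total 3.
Path In→b→c→Eg (+1); total 4.
No residual In→Eg path; max flow = 4.
Certifying cut of size 4: {In→Eg, In→a, In→b, In→d}.

4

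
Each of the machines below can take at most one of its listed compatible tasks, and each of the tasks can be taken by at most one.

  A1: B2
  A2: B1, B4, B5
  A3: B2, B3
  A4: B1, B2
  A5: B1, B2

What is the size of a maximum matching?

4

Unit-capacity flow: source→left, listed edges, right→sink; max matching = max flow.
Augmenting path A1→B2 (+1); matched 1.
Augmenting path A2→B1 (+1); matched 2.
Augmenting path A3→B3 (+1); matched 3.
Augmenting path A4→B1→A2→B4 (+1); matched 4.
No augmenting path remains; maximum matching = 4.
König certificate: {A2, A3, B1, B2} is a vertex cover of size 4 (every listed pair touches it), so no matching can be larger.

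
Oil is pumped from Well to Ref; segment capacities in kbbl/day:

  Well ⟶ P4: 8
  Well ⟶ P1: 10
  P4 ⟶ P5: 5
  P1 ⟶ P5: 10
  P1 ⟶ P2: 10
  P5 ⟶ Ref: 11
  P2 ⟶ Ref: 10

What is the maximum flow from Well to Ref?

Augment Well→P4→P5→Ref: bottleneck 5, flow now 5.
Augment Well→P1→P5→Ref: bottleneck 6, flow now 11.
Augment Well→P1→P2→Ref: bottleneck 4, flow now 15.
No augmenting path remains; maximum flow = 15.
In the residual graph, reachable from Well: {Well, P4}.
Min-cut edges: Well→P1 (10), P4→P5 (5); capacity 10 + 5 = 15.
This cut is saturated, so no flow can exceed 15.

15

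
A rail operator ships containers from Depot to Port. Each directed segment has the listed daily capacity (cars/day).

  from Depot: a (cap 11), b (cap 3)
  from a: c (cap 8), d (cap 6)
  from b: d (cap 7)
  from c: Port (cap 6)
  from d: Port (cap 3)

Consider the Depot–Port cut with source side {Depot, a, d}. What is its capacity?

Edges leaving {Depot, a, d}: Depot→b (3), a→c (8), d→Port (3).
Cut capacity = 3 + 8 + 3 = 14.

14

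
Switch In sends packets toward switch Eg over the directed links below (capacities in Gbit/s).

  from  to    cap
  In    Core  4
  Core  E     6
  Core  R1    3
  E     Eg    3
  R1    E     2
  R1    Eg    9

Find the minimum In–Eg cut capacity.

Augment In→Core→E→Eg: bottleneck 3, flow now 3.
Augment In→Core→R1→Eg: bottleneck 1, flow now 4.
No augmenting path remains; maximum flow = 4.
By max-flow min-cut, the minimum cut capacity equals the max flow.
In the residual graph, reachable from In: {In}.
Min-cut edges: In→Core (4); capacity 4 = 4.

4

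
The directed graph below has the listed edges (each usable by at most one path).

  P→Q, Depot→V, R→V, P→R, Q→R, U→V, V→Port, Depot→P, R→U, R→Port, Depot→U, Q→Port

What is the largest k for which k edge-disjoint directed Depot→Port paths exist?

Assign every edge capacity 1; by Menger, the answer equals the max flow.
Path Depot→V→Port (+1); total 1.
Path Depot→P→Q→Port (+1); total 2.
No residual Depot→Port path; max flow = 2.
Certifying cut of size 2: {Depot→P, V→Port}.

2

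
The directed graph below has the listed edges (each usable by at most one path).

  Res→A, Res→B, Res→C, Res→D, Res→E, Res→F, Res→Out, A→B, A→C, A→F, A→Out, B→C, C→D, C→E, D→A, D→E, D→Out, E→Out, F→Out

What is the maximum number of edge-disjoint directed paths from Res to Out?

5

Assign every edge capacity 1; by Menger, the answer equals the max flow.
Path Res→Out (+1); total 1.
Path Res→A→Out (+1); total 2.
Path Res→D→Out (+1); total 3.
Path Res→E→Out (+1); total 4.
Path Res→F→Out (+1); total 5.
No residual Res→Out path; max flow = 5.
Certifying cut of size 5: {A→Out, D→Out, E→Out, F→Out, Res→Out}.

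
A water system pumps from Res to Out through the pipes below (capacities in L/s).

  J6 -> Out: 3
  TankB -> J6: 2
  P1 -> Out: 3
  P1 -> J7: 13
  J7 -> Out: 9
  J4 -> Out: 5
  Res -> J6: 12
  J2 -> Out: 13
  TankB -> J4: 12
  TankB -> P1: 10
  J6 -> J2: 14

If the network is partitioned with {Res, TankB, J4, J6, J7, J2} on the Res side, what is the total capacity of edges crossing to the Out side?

40

Edges leaving {Res, TankB, J4, J6, J7, J2}: TankB→P1 (10), J4→Out (5), J6→Out (3), J7→Out (9), J2→Out (13).
Cut capacity = 10 + 5 + 3 + 9 + 13 = 40.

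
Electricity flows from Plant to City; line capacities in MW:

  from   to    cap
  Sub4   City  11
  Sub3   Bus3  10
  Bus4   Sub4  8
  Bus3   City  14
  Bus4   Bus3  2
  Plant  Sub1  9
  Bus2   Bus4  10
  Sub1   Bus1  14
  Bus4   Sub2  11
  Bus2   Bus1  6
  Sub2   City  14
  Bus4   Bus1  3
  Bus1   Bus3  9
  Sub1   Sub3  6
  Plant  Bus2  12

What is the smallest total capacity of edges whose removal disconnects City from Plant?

21

Augment Plant→Sub1→Sub3→Bus3→City: bottleneck 6, flow now 6.
Augment Plant→Sub1→Bus1→Bus3→City: bottleneck 3, flow now 9.
Augment Plant→Bus2→Bus4→Sub4→City: bottleneck 8, flow now 17.
Augment Plant→Bus2→Bus4→Bus3→City: bottleneck 2, flow now 19.
Augment Plant→Bus2→Bus1→Bus3→City: bottleneck 2, flow now 21.
No augmenting path remains; maximum flow = 21.
By max-flow min-cut, the minimum cut capacity equals the max flow.
In the residual graph, reachable from Plant: {Plant}.
Min-cut edges: Plant→Sub1 (9), Plant→Bus2 (12); capacity 9 + 12 = 21.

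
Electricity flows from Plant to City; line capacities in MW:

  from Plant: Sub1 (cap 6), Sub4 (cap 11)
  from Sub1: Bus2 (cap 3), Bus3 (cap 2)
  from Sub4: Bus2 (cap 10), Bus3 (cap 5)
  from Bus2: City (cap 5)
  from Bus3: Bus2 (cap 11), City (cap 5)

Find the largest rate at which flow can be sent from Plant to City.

Augment Plant→Sub1→Bus2→City: bottleneck 3, flow now 3.
Augment Plant→Sub1→Bus3→City: bottleneck 2, flow now 5.
Augment Plant→Sub4→Bus2→City: bottleneck 2, flow now 7.
Augment Plant→Sub4→Bus3→City: bottleneck 3, flow now 10.
No augmenting path remains; maximum flow = 10.
In the residual graph, reachable from Plant: {Plant, Sub1, Sub4, Bus2, Bus3}.
Min-cut edges: Bus2→City (5), Bus3→City (5); capacity 5 + 5 = 10.
This cut is saturated, so no flow can exceed 10.

10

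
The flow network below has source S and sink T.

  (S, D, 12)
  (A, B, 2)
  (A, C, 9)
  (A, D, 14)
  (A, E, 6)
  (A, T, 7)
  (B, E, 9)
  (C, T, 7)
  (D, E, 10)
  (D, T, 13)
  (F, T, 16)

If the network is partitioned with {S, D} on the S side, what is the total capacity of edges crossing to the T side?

Edges leaving {S, D}: D→E (10), D→T (13).
Cut capacity = 10 + 13 = 23.

23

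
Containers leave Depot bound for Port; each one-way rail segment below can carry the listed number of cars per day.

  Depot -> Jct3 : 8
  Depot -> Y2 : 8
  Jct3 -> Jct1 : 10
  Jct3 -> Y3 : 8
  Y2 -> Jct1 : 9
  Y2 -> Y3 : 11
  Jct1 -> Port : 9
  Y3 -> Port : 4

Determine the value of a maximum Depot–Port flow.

Augment Depot→Jct3→Jct1→Port: bottleneck 8, flow now 8.
Augment Depot→Y2→Jct1→Port: bottleneck 1, flow now 9.
Augment Depot→Y2→Y3→Port: bottleneck 4, flow now 13.
No augmenting path remains; maximum flow = 13.
In the residual graph, reachable from Depot: {Depot, Jct3, Y2, Jct1, Y3}.
Min-cut edges: Jct1→Port (9), Y3→Port (4); capacity 9 + 4 = 13.
This cut is saturated, so no flow can exceed 13.

13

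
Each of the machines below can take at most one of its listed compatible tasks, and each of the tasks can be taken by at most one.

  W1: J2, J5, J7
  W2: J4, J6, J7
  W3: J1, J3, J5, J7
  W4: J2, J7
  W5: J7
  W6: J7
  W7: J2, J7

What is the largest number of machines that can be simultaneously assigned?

Unit-capacity flow: source→left, listed edges, right→sink; max matching = max flow.
Augmenting path W1→J2 (+1); matched 1.
Augmenting path W2→J4 (+1); matched 2.
Augmenting path W3→J1 (+1); matched 3.
Augmenting path W4→J7 (+1); matched 4.
Augmenting path W7→J2→W1→J5 (+1); matched 5.
No augmenting path remains; maximum matching = 5.
König certificate: {W1, W2, W3, J2, J7} is a vertex cover of size 5 (every listed pair touches it), so no matching can be larger.

5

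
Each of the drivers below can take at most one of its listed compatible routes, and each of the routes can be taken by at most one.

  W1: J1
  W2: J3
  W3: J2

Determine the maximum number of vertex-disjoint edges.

3

Unit-capacity flow: source→left, listed edges, right→sink; max matching = max flow.
Augmenting path W1→J1 (+1); matched 1.
Augmenting path W2→J3 (+1); matched 2.
Augmenting path W3→J2 (+1); matched 3.
No augmenting path remains; maximum matching = 3.
König certificate: {W1, W2, W3} is a vertex cover of size 3 (every listed pair touches it), so no matching can be larger.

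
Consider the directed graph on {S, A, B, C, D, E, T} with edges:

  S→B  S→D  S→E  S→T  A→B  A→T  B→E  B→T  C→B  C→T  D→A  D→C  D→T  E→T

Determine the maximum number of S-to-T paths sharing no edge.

Assign every edge capacity 1; by Menger, the answer equals the max flow.
Path S→T (+1); total 1.
Path S→B→T (+1); total 2.
Path S→D→T (+1); total 3.
Path S→E→T (+1); total 4.
No residual S→T path; max flow = 4.
Certifying cut of size 4: {S→B, S→D, S→E, S→T}.

4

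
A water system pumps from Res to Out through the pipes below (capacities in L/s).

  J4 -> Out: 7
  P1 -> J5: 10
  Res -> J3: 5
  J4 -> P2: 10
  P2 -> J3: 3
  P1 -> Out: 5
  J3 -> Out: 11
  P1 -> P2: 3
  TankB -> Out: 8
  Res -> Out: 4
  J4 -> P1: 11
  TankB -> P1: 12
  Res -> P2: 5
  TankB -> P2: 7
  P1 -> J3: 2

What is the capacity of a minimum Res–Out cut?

12

Augment Res→Out: bottleneck 4, flow now 4.
Augment Res→J3→Out: bottleneck 5, flow now 9.
Augment Res→P2→J3→Out: bottleneck 3, flow now 12.
No augmenting path remains; maximum flow = 12.
By max-flow min-cut, the minimum cut capacity equals the max flow.
In the residual graph, reachable from Res: {Res, P2}.
Min-cut edges: Res→J3 (5), Res→Out (4), P2→J3 (3); capacity 5 + 4 + 3 = 12.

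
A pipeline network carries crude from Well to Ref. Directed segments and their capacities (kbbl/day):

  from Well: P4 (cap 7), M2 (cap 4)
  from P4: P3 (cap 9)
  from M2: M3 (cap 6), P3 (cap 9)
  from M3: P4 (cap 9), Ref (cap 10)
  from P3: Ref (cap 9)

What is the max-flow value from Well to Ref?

Augment Well→P4→P3→Ref: bottleneck 7, flow now 7.
Augment Well→M2→M3→Ref: bottleneck 4, flow now 11.
No augmenting path remains; maximum flow = 11.
In the residual graph, reachable from Well: {Well}.
Min-cut edges: Well→P4 (7), Well→M2 (4); capacity 7 + 4 = 11.
This cut is saturated, so no flow can exceed 11.

11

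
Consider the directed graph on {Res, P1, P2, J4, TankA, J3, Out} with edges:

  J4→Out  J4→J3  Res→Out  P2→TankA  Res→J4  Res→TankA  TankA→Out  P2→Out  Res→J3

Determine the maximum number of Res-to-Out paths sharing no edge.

Assign every edge capacity 1; by Menger, the answer equals the max flow.
Path Res→Out (+1); total 1.
Path Res→J4→Out (+1); total 2.
Path Res→TankA→Out (+1); total 3.
No residual Res→Out path; max flow = 3.
Certifying cut of size 3: {Res→J4, Res→Out, Res→TankA}.

3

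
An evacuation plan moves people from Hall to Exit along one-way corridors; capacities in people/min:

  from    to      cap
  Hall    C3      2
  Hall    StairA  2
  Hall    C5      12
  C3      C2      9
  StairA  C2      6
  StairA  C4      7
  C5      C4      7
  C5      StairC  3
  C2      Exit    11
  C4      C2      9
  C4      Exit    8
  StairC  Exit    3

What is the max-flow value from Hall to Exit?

Augment Hall→C3→C2→Exit: bottleneck 2, flow now 2.
Augment Hall→StairA→C2→Exit: bottleneck 2, flow now 4.
Augment Hall→C5→C4→Exit: bottleneck 7, flow now 11.
Augment Hall→C5→StairC→Exit: bottleneck 3, flow now 14.
No augmenting path remains; maximum flow = 14.
In the residual graph, reachable from Hall: {Hall, C5}.
Min-cut edges: Hall→C3 (2), Hall→StairA (2), C5→C4 (7), C5→StairC (3); capacity 2 + 2 + 7 + 3 = 14.
This cut is saturated, so no flow can exceed 14.

14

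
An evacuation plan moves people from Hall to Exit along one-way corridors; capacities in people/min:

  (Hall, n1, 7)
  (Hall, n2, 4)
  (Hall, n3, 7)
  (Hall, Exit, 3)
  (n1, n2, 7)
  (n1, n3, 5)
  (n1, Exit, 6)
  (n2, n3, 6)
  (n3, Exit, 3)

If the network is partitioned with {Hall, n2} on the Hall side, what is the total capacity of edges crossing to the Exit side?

23

Edges leaving {Hall, n2}: Hall→n1 (7), Hall→n3 (7), Hall→Exit (3), n2→n3 (6).
Cut capacity = 7 + 7 + 3 + 6 = 23.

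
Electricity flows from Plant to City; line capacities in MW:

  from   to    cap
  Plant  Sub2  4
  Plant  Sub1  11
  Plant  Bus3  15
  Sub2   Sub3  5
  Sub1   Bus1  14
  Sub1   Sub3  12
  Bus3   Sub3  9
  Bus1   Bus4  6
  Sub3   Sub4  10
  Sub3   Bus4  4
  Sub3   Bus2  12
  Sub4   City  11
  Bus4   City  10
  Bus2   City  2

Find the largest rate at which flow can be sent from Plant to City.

Augment Plant→Sub2→Sub3→Sub4→City: bottleneck 4, flow now 4.
Augment Plant→Sub1→Bus1→Bus4→City: bottleneck 6, flow now 10.
Augment Plant→Sub1→Sub3→Sub4→City: bottleneck 5, flow now 15.
Augment Plant→Bus3→Sub3→Sub4→City: bottleneck 1, flow now 16.
Augment Plant→Bus3→Sub3→Bus4→City: bottleneck 4, flow now 20.
Augment Plant→Bus3→Sub3→Bus2→City: bottleneck 2, flow now 22.
No augmenting path remains; maximum flow = 22.
In the residual graph, reachable from Plant: {Plant, Sub2, Sub1, Bus3, Bus1, Sub3, Bus2}.
Min-cut edges: Bus1→Bus4 (6), Sub3→Sub4 (10), Sub3→Bus4 (4), Bus2→City (2); capacity 6 + 10 + 4 + 2 = 22.
This cut is saturated, so no flow can exceed 22.

22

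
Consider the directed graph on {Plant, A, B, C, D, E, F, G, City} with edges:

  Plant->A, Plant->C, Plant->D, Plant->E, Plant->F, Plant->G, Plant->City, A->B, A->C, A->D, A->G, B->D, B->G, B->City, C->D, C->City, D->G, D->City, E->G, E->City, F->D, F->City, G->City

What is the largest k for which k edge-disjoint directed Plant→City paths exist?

Assign every edge capacity 1; by Menger, the answer equals the max flow.
Path Plant→City (+1); total 1.
Path Plant→C→City (+1); total 2.
Path Plant→D→City (+1); total 3.
Path Plant→E→City (+1); total 4.
Path Plant→F→City (+1); total 5.
Path Plant→G→City (+1); total 6.
Path Plant→A→B→City (+1); total 7.
No residual Plant→City path; max flow = 7.
Certifying cut of size 7: {Plant→A, Plant→C, Plant→City, Plant→D, Plant→E, Plant→F, Plant→G}.

7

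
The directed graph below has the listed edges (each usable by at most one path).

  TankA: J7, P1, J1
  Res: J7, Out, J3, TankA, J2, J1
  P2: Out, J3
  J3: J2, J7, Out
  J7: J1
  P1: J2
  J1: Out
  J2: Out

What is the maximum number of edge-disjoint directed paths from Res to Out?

Assign every edge capacity 1; by Menger, the answer equals the max flow.
Path Res→Out (+1); total 1.
Path Res→J1→Out (+1); total 2.
Path Res→J3→Out (+1); total 3.
Path Res→J2→Out (+1); total 4.
No residual Res→Out path; max flow = 4.
Certifying cut of size 4: {J1→Out, J2→Out, Res→J3, Res→Out}.

4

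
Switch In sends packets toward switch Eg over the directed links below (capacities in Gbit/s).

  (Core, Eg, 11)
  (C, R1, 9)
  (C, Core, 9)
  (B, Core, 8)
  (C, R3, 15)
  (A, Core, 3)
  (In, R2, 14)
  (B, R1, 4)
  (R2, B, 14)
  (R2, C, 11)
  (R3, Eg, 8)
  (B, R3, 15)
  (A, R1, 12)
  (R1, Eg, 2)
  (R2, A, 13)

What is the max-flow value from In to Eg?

Augment In→R2→A→Core→Eg: bottleneck 3, flow now 3.
Augment In→R2→A→R1→Eg: bottleneck 2, flow now 5.
Augment In→R2→B→Core→Eg: bottleneck 8, flow now 13.
Augment In→R2→B→R3→Eg: bottleneck 1, flow now 14.
No augmenting path remains; maximum flow = 14.
In the residual graph, reachable from In: {In}.
Min-cut edges: In→R2 (14); capacity 14 = 14.
This cut is saturated, so no flow can exceed 14.

14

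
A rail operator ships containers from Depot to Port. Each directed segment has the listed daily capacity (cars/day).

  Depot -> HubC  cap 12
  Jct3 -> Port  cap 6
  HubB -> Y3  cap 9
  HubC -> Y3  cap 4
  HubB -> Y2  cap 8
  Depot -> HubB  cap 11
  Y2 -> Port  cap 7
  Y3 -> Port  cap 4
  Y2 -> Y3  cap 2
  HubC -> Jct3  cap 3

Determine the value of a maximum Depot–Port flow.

14

Augment Depot→HubB→Y2→Port: bottleneck 7, flow now 7.
Augment Depot→HubB→Y3→Port: bottleneck 4, flow now 11.
Augment Depot→HubC→Jct3→Port: bottleneck 3, flow now 14.
No augmenting path remains; maximum flow = 14.
In the residual graph, reachable from Depot: {Depot, HubB, HubC, Y2, Y3}.
Min-cut edges: HubC→Jct3 (3), Y2→Port (7), Y3→Port (4); capacity 3 + 7 + 4 = 14.
This cut is saturated, so no flow can exceed 14.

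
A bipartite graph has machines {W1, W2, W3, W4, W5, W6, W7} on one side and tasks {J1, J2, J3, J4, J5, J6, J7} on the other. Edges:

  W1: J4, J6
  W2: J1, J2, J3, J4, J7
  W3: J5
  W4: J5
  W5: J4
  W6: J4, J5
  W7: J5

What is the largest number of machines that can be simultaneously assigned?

Unit-capacity flow: source→left, listed edges, right→sink; max matching = max flow.
Augmenting path W1→J4 (+1); matched 1.
Augmenting path W2→J1 (+1); matched 2.
Augmenting path W3→J5 (+1); matched 3.
Augmenting path W5→J4→W1→J6 (+1); matched 4.
No augmenting path remains; maximum matching = 4.
König certificate: {W1, W2, J4, J5} is a vertex cover of size 4 (every listed pair touches it), so no matching can be larger.

4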